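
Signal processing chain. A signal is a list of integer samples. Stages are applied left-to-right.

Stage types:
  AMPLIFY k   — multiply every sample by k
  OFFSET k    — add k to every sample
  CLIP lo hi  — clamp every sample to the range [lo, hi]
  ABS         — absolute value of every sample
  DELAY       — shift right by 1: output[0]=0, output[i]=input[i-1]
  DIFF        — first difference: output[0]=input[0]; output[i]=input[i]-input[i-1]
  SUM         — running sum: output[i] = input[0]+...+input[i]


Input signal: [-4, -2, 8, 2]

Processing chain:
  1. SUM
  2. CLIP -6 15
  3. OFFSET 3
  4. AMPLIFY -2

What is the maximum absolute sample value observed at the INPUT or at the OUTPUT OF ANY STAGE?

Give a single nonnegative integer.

Answer: 14

Derivation:
Input: [-4, -2, 8, 2] (max |s|=8)
Stage 1 (SUM): sum[0..0]=-4, sum[0..1]=-6, sum[0..2]=2, sum[0..3]=4 -> [-4, -6, 2, 4] (max |s|=6)
Stage 2 (CLIP -6 15): clip(-4,-6,15)=-4, clip(-6,-6,15)=-6, clip(2,-6,15)=2, clip(4,-6,15)=4 -> [-4, -6, 2, 4] (max |s|=6)
Stage 3 (OFFSET 3): -4+3=-1, -6+3=-3, 2+3=5, 4+3=7 -> [-1, -3, 5, 7] (max |s|=7)
Stage 4 (AMPLIFY -2): -1*-2=2, -3*-2=6, 5*-2=-10, 7*-2=-14 -> [2, 6, -10, -14] (max |s|=14)
Overall max amplitude: 14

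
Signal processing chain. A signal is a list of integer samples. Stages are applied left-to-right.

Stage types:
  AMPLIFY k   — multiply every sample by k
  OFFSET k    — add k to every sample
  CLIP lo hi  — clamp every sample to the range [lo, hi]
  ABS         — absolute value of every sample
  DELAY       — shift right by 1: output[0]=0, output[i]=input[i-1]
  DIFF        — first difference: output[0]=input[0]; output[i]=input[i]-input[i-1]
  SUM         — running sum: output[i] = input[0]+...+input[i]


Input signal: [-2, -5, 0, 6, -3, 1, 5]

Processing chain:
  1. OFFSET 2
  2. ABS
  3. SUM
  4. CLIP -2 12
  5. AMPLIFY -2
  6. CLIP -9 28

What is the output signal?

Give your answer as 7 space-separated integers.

Input: [-2, -5, 0, 6, -3, 1, 5]
Stage 1 (OFFSET 2): -2+2=0, -5+2=-3, 0+2=2, 6+2=8, -3+2=-1, 1+2=3, 5+2=7 -> [0, -3, 2, 8, -1, 3, 7]
Stage 2 (ABS): |0|=0, |-3|=3, |2|=2, |8|=8, |-1|=1, |3|=3, |7|=7 -> [0, 3, 2, 8, 1, 3, 7]
Stage 3 (SUM): sum[0..0]=0, sum[0..1]=3, sum[0..2]=5, sum[0..3]=13, sum[0..4]=14, sum[0..5]=17, sum[0..6]=24 -> [0, 3, 5, 13, 14, 17, 24]
Stage 4 (CLIP -2 12): clip(0,-2,12)=0, clip(3,-2,12)=3, clip(5,-2,12)=5, clip(13,-2,12)=12, clip(14,-2,12)=12, clip(17,-2,12)=12, clip(24,-2,12)=12 -> [0, 3, 5, 12, 12, 12, 12]
Stage 5 (AMPLIFY -2): 0*-2=0, 3*-2=-6, 5*-2=-10, 12*-2=-24, 12*-2=-24, 12*-2=-24, 12*-2=-24 -> [0, -6, -10, -24, -24, -24, -24]
Stage 6 (CLIP -9 28): clip(0,-9,28)=0, clip(-6,-9,28)=-6, clip(-10,-9,28)=-9, clip(-24,-9,28)=-9, clip(-24,-9,28)=-9, clip(-24,-9,28)=-9, clip(-24,-9,28)=-9 -> [0, -6, -9, -9, -9, -9, -9]

Answer: 0 -6 -9 -9 -9 -9 -9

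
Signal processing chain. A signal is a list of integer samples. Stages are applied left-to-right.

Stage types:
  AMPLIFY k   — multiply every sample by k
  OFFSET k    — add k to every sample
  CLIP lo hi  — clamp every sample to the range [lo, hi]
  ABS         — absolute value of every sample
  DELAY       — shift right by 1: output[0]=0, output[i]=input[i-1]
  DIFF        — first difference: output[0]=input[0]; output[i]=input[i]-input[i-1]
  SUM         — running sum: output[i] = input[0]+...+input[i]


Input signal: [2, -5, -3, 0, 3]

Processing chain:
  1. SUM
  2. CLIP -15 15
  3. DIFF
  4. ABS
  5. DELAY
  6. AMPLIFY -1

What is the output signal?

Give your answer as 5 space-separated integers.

Answer: 0 -2 -5 -3 0

Derivation:
Input: [2, -5, -3, 0, 3]
Stage 1 (SUM): sum[0..0]=2, sum[0..1]=-3, sum[0..2]=-6, sum[0..3]=-6, sum[0..4]=-3 -> [2, -3, -6, -6, -3]
Stage 2 (CLIP -15 15): clip(2,-15,15)=2, clip(-3,-15,15)=-3, clip(-6,-15,15)=-6, clip(-6,-15,15)=-6, clip(-3,-15,15)=-3 -> [2, -3, -6, -6, -3]
Stage 3 (DIFF): s[0]=2, -3-2=-5, -6--3=-3, -6--6=0, -3--6=3 -> [2, -5, -3, 0, 3]
Stage 4 (ABS): |2|=2, |-5|=5, |-3|=3, |0|=0, |3|=3 -> [2, 5, 3, 0, 3]
Stage 5 (DELAY): [0, 2, 5, 3, 0] = [0, 2, 5, 3, 0] -> [0, 2, 5, 3, 0]
Stage 6 (AMPLIFY -1): 0*-1=0, 2*-1=-2, 5*-1=-5, 3*-1=-3, 0*-1=0 -> [0, -2, -5, -3, 0]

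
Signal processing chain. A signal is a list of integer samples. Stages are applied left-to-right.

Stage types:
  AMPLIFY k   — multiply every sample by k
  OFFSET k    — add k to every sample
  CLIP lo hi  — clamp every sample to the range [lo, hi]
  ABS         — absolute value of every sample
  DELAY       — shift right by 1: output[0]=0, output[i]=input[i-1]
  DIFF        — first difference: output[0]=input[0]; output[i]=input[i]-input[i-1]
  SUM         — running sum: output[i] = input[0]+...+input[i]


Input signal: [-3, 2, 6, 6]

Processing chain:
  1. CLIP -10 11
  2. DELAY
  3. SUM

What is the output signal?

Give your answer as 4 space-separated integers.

Input: [-3, 2, 6, 6]
Stage 1 (CLIP -10 11): clip(-3,-10,11)=-3, clip(2,-10,11)=2, clip(6,-10,11)=6, clip(6,-10,11)=6 -> [-3, 2, 6, 6]
Stage 2 (DELAY): [0, -3, 2, 6] = [0, -3, 2, 6] -> [0, -3, 2, 6]
Stage 3 (SUM): sum[0..0]=0, sum[0..1]=-3, sum[0..2]=-1, sum[0..3]=5 -> [0, -3, -1, 5]

Answer: 0 -3 -1 5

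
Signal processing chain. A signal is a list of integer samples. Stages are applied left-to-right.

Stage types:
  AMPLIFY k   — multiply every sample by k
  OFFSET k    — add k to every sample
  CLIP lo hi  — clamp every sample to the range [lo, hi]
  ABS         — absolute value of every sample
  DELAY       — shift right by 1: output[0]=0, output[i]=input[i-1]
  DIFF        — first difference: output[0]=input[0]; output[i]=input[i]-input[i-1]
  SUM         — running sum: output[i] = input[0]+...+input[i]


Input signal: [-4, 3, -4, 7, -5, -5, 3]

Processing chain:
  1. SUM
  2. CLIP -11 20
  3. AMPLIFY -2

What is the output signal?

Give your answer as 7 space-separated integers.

Answer: 8 2 10 -4 6 16 10

Derivation:
Input: [-4, 3, -4, 7, -5, -5, 3]
Stage 1 (SUM): sum[0..0]=-4, sum[0..1]=-1, sum[0..2]=-5, sum[0..3]=2, sum[0..4]=-3, sum[0..5]=-8, sum[0..6]=-5 -> [-4, -1, -5, 2, -3, -8, -5]
Stage 2 (CLIP -11 20): clip(-4,-11,20)=-4, clip(-1,-11,20)=-1, clip(-5,-11,20)=-5, clip(2,-11,20)=2, clip(-3,-11,20)=-3, clip(-8,-11,20)=-8, clip(-5,-11,20)=-5 -> [-4, -1, -5, 2, -3, -8, -5]
Stage 3 (AMPLIFY -2): -4*-2=8, -1*-2=2, -5*-2=10, 2*-2=-4, -3*-2=6, -8*-2=16, -5*-2=10 -> [8, 2, 10, -4, 6, 16, 10]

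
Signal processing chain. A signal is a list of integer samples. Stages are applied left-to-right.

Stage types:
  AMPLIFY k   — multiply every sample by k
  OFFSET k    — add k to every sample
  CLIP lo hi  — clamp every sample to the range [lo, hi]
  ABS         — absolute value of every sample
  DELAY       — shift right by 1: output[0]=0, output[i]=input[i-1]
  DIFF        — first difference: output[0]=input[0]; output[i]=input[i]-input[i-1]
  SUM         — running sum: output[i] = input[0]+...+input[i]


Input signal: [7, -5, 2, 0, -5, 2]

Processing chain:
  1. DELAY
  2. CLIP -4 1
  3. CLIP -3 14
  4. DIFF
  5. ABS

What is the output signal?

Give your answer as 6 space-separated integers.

Input: [7, -5, 2, 0, -5, 2]
Stage 1 (DELAY): [0, 7, -5, 2, 0, -5] = [0, 7, -5, 2, 0, -5] -> [0, 7, -5, 2, 0, -5]
Stage 2 (CLIP -4 1): clip(0,-4,1)=0, clip(7,-4,1)=1, clip(-5,-4,1)=-4, clip(2,-4,1)=1, clip(0,-4,1)=0, clip(-5,-4,1)=-4 -> [0, 1, -4, 1, 0, -4]
Stage 3 (CLIP -3 14): clip(0,-3,14)=0, clip(1,-3,14)=1, clip(-4,-3,14)=-3, clip(1,-3,14)=1, clip(0,-3,14)=0, clip(-4,-3,14)=-3 -> [0, 1, -3, 1, 0, -3]
Stage 4 (DIFF): s[0]=0, 1-0=1, -3-1=-4, 1--3=4, 0-1=-1, -3-0=-3 -> [0, 1, -4, 4, -1, -3]
Stage 5 (ABS): |0|=0, |1|=1, |-4|=4, |4|=4, |-1|=1, |-3|=3 -> [0, 1, 4, 4, 1, 3]

Answer: 0 1 4 4 1 3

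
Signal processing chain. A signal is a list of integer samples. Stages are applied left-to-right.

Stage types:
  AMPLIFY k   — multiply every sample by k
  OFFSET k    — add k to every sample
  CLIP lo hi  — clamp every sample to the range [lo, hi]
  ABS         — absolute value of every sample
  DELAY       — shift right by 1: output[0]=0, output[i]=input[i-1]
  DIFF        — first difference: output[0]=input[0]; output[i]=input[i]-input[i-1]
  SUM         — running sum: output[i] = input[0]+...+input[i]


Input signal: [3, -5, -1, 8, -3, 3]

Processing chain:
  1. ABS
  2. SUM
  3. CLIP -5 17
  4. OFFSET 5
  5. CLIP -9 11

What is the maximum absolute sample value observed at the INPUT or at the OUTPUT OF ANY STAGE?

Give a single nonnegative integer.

Input: [3, -5, -1, 8, -3, 3] (max |s|=8)
Stage 1 (ABS): |3|=3, |-5|=5, |-1|=1, |8|=8, |-3|=3, |3|=3 -> [3, 5, 1, 8, 3, 3] (max |s|=8)
Stage 2 (SUM): sum[0..0]=3, sum[0..1]=8, sum[0..2]=9, sum[0..3]=17, sum[0..4]=20, sum[0..5]=23 -> [3, 8, 9, 17, 20, 23] (max |s|=23)
Stage 3 (CLIP -5 17): clip(3,-5,17)=3, clip(8,-5,17)=8, clip(9,-5,17)=9, clip(17,-5,17)=17, clip(20,-5,17)=17, clip(23,-5,17)=17 -> [3, 8, 9, 17, 17, 17] (max |s|=17)
Stage 4 (OFFSET 5): 3+5=8, 8+5=13, 9+5=14, 17+5=22, 17+5=22, 17+5=22 -> [8, 13, 14, 22, 22, 22] (max |s|=22)
Stage 5 (CLIP -9 11): clip(8,-9,11)=8, clip(13,-9,11)=11, clip(14,-9,11)=11, clip(22,-9,11)=11, clip(22,-9,11)=11, clip(22,-9,11)=11 -> [8, 11, 11, 11, 11, 11] (max |s|=11)
Overall max amplitude: 23

Answer: 23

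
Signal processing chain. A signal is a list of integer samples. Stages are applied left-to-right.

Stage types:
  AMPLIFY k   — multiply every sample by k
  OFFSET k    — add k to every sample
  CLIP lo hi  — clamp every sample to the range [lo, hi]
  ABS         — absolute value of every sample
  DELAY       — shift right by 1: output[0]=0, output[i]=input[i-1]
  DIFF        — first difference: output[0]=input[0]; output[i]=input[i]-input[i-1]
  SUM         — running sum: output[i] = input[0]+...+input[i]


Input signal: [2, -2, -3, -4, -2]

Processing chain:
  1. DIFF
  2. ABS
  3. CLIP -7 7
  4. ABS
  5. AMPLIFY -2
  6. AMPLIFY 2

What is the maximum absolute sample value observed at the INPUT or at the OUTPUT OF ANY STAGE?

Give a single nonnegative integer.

Answer: 16

Derivation:
Input: [2, -2, -3, -4, -2] (max |s|=4)
Stage 1 (DIFF): s[0]=2, -2-2=-4, -3--2=-1, -4--3=-1, -2--4=2 -> [2, -4, -1, -1, 2] (max |s|=4)
Stage 2 (ABS): |2|=2, |-4|=4, |-1|=1, |-1|=1, |2|=2 -> [2, 4, 1, 1, 2] (max |s|=4)
Stage 3 (CLIP -7 7): clip(2,-7,7)=2, clip(4,-7,7)=4, clip(1,-7,7)=1, clip(1,-7,7)=1, clip(2,-7,7)=2 -> [2, 4, 1, 1, 2] (max |s|=4)
Stage 4 (ABS): |2|=2, |4|=4, |1|=1, |1|=1, |2|=2 -> [2, 4, 1, 1, 2] (max |s|=4)
Stage 5 (AMPLIFY -2): 2*-2=-4, 4*-2=-8, 1*-2=-2, 1*-2=-2, 2*-2=-4 -> [-4, -8, -2, -2, -4] (max |s|=8)
Stage 6 (AMPLIFY 2): -4*2=-8, -8*2=-16, -2*2=-4, -2*2=-4, -4*2=-8 -> [-8, -16, -4, -4, -8] (max |s|=16)
Overall max amplitude: 16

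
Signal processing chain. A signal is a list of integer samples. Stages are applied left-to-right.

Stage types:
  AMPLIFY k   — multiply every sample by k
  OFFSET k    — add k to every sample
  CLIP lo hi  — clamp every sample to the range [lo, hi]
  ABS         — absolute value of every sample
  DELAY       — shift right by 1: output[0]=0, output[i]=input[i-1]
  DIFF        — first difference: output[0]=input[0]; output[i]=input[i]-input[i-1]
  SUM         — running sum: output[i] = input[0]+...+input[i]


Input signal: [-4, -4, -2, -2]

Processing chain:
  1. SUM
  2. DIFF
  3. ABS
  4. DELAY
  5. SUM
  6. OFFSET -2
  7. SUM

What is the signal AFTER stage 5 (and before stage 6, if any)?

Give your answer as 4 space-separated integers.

Answer: 0 4 8 10

Derivation:
Input: [-4, -4, -2, -2]
Stage 1 (SUM): sum[0..0]=-4, sum[0..1]=-8, sum[0..2]=-10, sum[0..3]=-12 -> [-4, -8, -10, -12]
Stage 2 (DIFF): s[0]=-4, -8--4=-4, -10--8=-2, -12--10=-2 -> [-4, -4, -2, -2]
Stage 3 (ABS): |-4|=4, |-4|=4, |-2|=2, |-2|=2 -> [4, 4, 2, 2]
Stage 4 (DELAY): [0, 4, 4, 2] = [0, 4, 4, 2] -> [0, 4, 4, 2]
Stage 5 (SUM): sum[0..0]=0, sum[0..1]=4, sum[0..2]=8, sum[0..3]=10 -> [0, 4, 8, 10]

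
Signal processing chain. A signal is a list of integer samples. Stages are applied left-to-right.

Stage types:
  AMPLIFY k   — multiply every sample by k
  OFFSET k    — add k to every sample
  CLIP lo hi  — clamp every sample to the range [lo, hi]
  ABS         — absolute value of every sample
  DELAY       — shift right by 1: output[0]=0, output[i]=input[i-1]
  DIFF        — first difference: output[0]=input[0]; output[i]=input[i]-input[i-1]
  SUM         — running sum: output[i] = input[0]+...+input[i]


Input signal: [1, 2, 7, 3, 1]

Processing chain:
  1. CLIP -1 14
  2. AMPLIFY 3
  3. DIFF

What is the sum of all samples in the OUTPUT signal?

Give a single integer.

Answer: 3

Derivation:
Input: [1, 2, 7, 3, 1]
Stage 1 (CLIP -1 14): clip(1,-1,14)=1, clip(2,-1,14)=2, clip(7,-1,14)=7, clip(3,-1,14)=3, clip(1,-1,14)=1 -> [1, 2, 7, 3, 1]
Stage 2 (AMPLIFY 3): 1*3=3, 2*3=6, 7*3=21, 3*3=9, 1*3=3 -> [3, 6, 21, 9, 3]
Stage 3 (DIFF): s[0]=3, 6-3=3, 21-6=15, 9-21=-12, 3-9=-6 -> [3, 3, 15, -12, -6]
Output sum: 3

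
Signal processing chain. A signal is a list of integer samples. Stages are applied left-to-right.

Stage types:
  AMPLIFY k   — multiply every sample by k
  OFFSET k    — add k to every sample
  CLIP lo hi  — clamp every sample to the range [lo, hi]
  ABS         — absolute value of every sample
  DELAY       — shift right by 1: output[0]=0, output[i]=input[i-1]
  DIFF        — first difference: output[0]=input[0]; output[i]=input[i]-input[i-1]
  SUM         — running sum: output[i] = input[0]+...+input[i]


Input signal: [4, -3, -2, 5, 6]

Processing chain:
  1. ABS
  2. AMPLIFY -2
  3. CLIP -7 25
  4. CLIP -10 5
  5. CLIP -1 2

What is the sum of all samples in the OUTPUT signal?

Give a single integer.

Answer: -5

Derivation:
Input: [4, -3, -2, 5, 6]
Stage 1 (ABS): |4|=4, |-3|=3, |-2|=2, |5|=5, |6|=6 -> [4, 3, 2, 5, 6]
Stage 2 (AMPLIFY -2): 4*-2=-8, 3*-2=-6, 2*-2=-4, 5*-2=-10, 6*-2=-12 -> [-8, -6, -4, -10, -12]
Stage 3 (CLIP -7 25): clip(-8,-7,25)=-7, clip(-6,-7,25)=-6, clip(-4,-7,25)=-4, clip(-10,-7,25)=-7, clip(-12,-7,25)=-7 -> [-7, -6, -4, -7, -7]
Stage 4 (CLIP -10 5): clip(-7,-10,5)=-7, clip(-6,-10,5)=-6, clip(-4,-10,5)=-4, clip(-7,-10,5)=-7, clip(-7,-10,5)=-7 -> [-7, -6, -4, -7, -7]
Stage 5 (CLIP -1 2): clip(-7,-1,2)=-1, clip(-6,-1,2)=-1, clip(-4,-1,2)=-1, clip(-7,-1,2)=-1, clip(-7,-1,2)=-1 -> [-1, -1, -1, -1, -1]
Output sum: -5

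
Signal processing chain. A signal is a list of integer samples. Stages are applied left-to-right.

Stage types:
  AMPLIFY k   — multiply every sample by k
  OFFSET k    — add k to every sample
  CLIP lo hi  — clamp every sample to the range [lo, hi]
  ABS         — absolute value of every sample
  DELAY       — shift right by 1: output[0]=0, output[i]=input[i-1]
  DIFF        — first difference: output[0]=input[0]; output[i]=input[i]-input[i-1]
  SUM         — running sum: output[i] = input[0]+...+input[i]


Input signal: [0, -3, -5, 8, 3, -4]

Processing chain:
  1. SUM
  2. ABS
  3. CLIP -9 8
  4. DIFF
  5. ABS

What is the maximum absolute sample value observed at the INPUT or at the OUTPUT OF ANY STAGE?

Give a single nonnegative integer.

Answer: 8

Derivation:
Input: [0, -3, -5, 8, 3, -4] (max |s|=8)
Stage 1 (SUM): sum[0..0]=0, sum[0..1]=-3, sum[0..2]=-8, sum[0..3]=0, sum[0..4]=3, sum[0..5]=-1 -> [0, -3, -8, 0, 3, -1] (max |s|=8)
Stage 2 (ABS): |0|=0, |-3|=3, |-8|=8, |0|=0, |3|=3, |-1|=1 -> [0, 3, 8, 0, 3, 1] (max |s|=8)
Stage 3 (CLIP -9 8): clip(0,-9,8)=0, clip(3,-9,8)=3, clip(8,-9,8)=8, clip(0,-9,8)=0, clip(3,-9,8)=3, clip(1,-9,8)=1 -> [0, 3, 8, 0, 3, 1] (max |s|=8)
Stage 4 (DIFF): s[0]=0, 3-0=3, 8-3=5, 0-8=-8, 3-0=3, 1-3=-2 -> [0, 3, 5, -8, 3, -2] (max |s|=8)
Stage 5 (ABS): |0|=0, |3|=3, |5|=5, |-8|=8, |3|=3, |-2|=2 -> [0, 3, 5, 8, 3, 2] (max |s|=8)
Overall max amplitude: 8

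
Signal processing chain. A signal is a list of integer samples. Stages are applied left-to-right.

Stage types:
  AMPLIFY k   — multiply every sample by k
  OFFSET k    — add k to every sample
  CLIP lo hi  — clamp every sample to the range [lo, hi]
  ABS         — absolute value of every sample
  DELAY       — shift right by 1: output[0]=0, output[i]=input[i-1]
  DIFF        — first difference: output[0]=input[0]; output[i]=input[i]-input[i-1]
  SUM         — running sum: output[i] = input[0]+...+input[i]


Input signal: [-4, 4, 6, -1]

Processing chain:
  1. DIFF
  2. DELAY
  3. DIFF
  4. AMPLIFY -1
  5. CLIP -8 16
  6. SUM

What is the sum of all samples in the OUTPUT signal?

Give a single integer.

Input: [-4, 4, 6, -1]
Stage 1 (DIFF): s[0]=-4, 4--4=8, 6-4=2, -1-6=-7 -> [-4, 8, 2, -7]
Stage 2 (DELAY): [0, -4, 8, 2] = [0, -4, 8, 2] -> [0, -4, 8, 2]
Stage 3 (DIFF): s[0]=0, -4-0=-4, 8--4=12, 2-8=-6 -> [0, -4, 12, -6]
Stage 4 (AMPLIFY -1): 0*-1=0, -4*-1=4, 12*-1=-12, -6*-1=6 -> [0, 4, -12, 6]
Stage 5 (CLIP -8 16): clip(0,-8,16)=0, clip(4,-8,16)=4, clip(-12,-8,16)=-8, clip(6,-8,16)=6 -> [0, 4, -8, 6]
Stage 6 (SUM): sum[0..0]=0, sum[0..1]=4, sum[0..2]=-4, sum[0..3]=2 -> [0, 4, -4, 2]
Output sum: 2

Answer: 2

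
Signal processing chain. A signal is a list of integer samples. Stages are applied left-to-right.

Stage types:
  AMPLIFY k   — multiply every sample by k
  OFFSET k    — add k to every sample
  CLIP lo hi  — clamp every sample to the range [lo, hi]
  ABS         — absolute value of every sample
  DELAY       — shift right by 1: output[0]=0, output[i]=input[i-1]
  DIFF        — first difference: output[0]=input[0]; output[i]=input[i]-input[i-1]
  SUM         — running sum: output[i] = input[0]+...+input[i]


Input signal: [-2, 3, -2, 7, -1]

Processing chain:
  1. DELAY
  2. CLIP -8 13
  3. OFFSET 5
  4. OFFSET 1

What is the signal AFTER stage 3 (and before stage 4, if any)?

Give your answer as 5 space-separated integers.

Answer: 5 3 8 3 12

Derivation:
Input: [-2, 3, -2, 7, -1]
Stage 1 (DELAY): [0, -2, 3, -2, 7] = [0, -2, 3, -2, 7] -> [0, -2, 3, -2, 7]
Stage 2 (CLIP -8 13): clip(0,-8,13)=0, clip(-2,-8,13)=-2, clip(3,-8,13)=3, clip(-2,-8,13)=-2, clip(7,-8,13)=7 -> [0, -2, 3, -2, 7]
Stage 3 (OFFSET 5): 0+5=5, -2+5=3, 3+5=8, -2+5=3, 7+5=12 -> [5, 3, 8, 3, 12]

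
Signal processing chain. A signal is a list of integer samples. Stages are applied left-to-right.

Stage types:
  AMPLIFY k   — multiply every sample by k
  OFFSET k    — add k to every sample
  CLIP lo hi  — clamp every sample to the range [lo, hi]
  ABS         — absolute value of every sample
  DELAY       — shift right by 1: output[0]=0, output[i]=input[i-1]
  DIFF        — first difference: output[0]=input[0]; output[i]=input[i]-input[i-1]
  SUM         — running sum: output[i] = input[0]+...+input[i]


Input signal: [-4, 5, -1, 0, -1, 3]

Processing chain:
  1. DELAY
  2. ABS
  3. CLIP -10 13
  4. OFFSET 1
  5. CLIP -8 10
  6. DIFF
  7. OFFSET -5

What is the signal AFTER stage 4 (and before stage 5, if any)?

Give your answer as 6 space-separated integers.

Answer: 1 5 6 2 1 2

Derivation:
Input: [-4, 5, -1, 0, -1, 3]
Stage 1 (DELAY): [0, -4, 5, -1, 0, -1] = [0, -4, 5, -1, 0, -1] -> [0, -4, 5, -1, 0, -1]
Stage 2 (ABS): |0|=0, |-4|=4, |5|=5, |-1|=1, |0|=0, |-1|=1 -> [0, 4, 5, 1, 0, 1]
Stage 3 (CLIP -10 13): clip(0,-10,13)=0, clip(4,-10,13)=4, clip(5,-10,13)=5, clip(1,-10,13)=1, clip(0,-10,13)=0, clip(1,-10,13)=1 -> [0, 4, 5, 1, 0, 1]
Stage 4 (OFFSET 1): 0+1=1, 4+1=5, 5+1=6, 1+1=2, 0+1=1, 1+1=2 -> [1, 5, 6, 2, 1, 2]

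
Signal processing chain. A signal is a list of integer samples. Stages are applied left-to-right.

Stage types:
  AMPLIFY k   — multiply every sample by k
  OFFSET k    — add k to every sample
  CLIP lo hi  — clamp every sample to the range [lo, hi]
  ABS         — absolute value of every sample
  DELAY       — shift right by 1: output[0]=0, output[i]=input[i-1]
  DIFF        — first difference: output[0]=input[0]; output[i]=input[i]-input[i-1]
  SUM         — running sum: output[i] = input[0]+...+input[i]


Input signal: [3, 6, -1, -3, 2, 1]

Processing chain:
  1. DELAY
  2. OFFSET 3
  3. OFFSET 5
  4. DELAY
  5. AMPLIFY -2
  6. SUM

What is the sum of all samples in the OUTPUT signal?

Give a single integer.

Answer: -290

Derivation:
Input: [3, 6, -1, -3, 2, 1]
Stage 1 (DELAY): [0, 3, 6, -1, -3, 2] = [0, 3, 6, -1, -3, 2] -> [0, 3, 6, -1, -3, 2]
Stage 2 (OFFSET 3): 0+3=3, 3+3=6, 6+3=9, -1+3=2, -3+3=0, 2+3=5 -> [3, 6, 9, 2, 0, 5]
Stage 3 (OFFSET 5): 3+5=8, 6+5=11, 9+5=14, 2+5=7, 0+5=5, 5+5=10 -> [8, 11, 14, 7, 5, 10]
Stage 4 (DELAY): [0, 8, 11, 14, 7, 5] = [0, 8, 11, 14, 7, 5] -> [0, 8, 11, 14, 7, 5]
Stage 5 (AMPLIFY -2): 0*-2=0, 8*-2=-16, 11*-2=-22, 14*-2=-28, 7*-2=-14, 5*-2=-10 -> [0, -16, -22, -28, -14, -10]
Stage 6 (SUM): sum[0..0]=0, sum[0..1]=-16, sum[0..2]=-38, sum[0..3]=-66, sum[0..4]=-80, sum[0..5]=-90 -> [0, -16, -38, -66, -80, -90]
Output sum: -290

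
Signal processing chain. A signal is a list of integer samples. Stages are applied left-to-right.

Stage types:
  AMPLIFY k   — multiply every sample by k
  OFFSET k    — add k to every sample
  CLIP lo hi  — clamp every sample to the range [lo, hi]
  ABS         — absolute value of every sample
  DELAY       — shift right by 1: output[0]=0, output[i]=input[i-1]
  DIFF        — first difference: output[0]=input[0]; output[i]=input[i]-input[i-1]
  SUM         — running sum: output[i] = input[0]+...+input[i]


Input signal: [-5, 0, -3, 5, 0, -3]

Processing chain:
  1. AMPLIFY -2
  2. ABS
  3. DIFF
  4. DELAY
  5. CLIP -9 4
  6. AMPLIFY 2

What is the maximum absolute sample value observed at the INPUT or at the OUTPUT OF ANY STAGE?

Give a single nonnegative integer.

Answer: 18

Derivation:
Input: [-5, 0, -3, 5, 0, -3] (max |s|=5)
Stage 1 (AMPLIFY -2): -5*-2=10, 0*-2=0, -3*-2=6, 5*-2=-10, 0*-2=0, -3*-2=6 -> [10, 0, 6, -10, 0, 6] (max |s|=10)
Stage 2 (ABS): |10|=10, |0|=0, |6|=6, |-10|=10, |0|=0, |6|=6 -> [10, 0, 6, 10, 0, 6] (max |s|=10)
Stage 3 (DIFF): s[0]=10, 0-10=-10, 6-0=6, 10-6=4, 0-10=-10, 6-0=6 -> [10, -10, 6, 4, -10, 6] (max |s|=10)
Stage 4 (DELAY): [0, 10, -10, 6, 4, -10] = [0, 10, -10, 6, 4, -10] -> [0, 10, -10, 6, 4, -10] (max |s|=10)
Stage 5 (CLIP -9 4): clip(0,-9,4)=0, clip(10,-9,4)=4, clip(-10,-9,4)=-9, clip(6,-9,4)=4, clip(4,-9,4)=4, clip(-10,-9,4)=-9 -> [0, 4, -9, 4, 4, -9] (max |s|=9)
Stage 6 (AMPLIFY 2): 0*2=0, 4*2=8, -9*2=-18, 4*2=8, 4*2=8, -9*2=-18 -> [0, 8, -18, 8, 8, -18] (max |s|=18)
Overall max amplitude: 18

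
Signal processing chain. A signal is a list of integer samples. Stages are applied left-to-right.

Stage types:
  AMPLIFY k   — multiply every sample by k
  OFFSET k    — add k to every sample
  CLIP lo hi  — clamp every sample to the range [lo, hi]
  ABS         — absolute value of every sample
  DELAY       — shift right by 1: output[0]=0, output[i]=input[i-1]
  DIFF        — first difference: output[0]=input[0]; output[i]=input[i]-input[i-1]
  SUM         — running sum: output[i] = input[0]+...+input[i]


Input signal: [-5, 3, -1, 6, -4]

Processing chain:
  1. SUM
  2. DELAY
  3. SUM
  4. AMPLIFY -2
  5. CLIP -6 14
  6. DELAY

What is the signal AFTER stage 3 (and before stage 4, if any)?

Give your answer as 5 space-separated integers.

Input: [-5, 3, -1, 6, -4]
Stage 1 (SUM): sum[0..0]=-5, sum[0..1]=-2, sum[0..2]=-3, sum[0..3]=3, sum[0..4]=-1 -> [-5, -2, -3, 3, -1]
Stage 2 (DELAY): [0, -5, -2, -3, 3] = [0, -5, -2, -3, 3] -> [0, -5, -2, -3, 3]
Stage 3 (SUM): sum[0..0]=0, sum[0..1]=-5, sum[0..2]=-7, sum[0..3]=-10, sum[0..4]=-7 -> [0, -5, -7, -10, -7]

Answer: 0 -5 -7 -10 -7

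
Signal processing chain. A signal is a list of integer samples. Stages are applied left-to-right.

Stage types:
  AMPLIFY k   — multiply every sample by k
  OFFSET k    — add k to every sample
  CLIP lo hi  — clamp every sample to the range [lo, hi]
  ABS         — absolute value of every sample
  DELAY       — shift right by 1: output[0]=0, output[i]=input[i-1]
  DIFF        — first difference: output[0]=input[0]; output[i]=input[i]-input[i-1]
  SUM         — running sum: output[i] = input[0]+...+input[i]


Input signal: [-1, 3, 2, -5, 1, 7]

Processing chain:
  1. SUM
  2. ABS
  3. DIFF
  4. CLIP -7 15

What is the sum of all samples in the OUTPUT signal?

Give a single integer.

Input: [-1, 3, 2, -5, 1, 7]
Stage 1 (SUM): sum[0..0]=-1, sum[0..1]=2, sum[0..2]=4, sum[0..3]=-1, sum[0..4]=0, sum[0..5]=7 -> [-1, 2, 4, -1, 0, 7]
Stage 2 (ABS): |-1|=1, |2|=2, |4|=4, |-1|=1, |0|=0, |7|=7 -> [1, 2, 4, 1, 0, 7]
Stage 3 (DIFF): s[0]=1, 2-1=1, 4-2=2, 1-4=-3, 0-1=-1, 7-0=7 -> [1, 1, 2, -3, -1, 7]
Stage 4 (CLIP -7 15): clip(1,-7,15)=1, clip(1,-7,15)=1, clip(2,-7,15)=2, clip(-3,-7,15)=-3, clip(-1,-7,15)=-1, clip(7,-7,15)=7 -> [1, 1, 2, -3, -1, 7]
Output sum: 7

Answer: 7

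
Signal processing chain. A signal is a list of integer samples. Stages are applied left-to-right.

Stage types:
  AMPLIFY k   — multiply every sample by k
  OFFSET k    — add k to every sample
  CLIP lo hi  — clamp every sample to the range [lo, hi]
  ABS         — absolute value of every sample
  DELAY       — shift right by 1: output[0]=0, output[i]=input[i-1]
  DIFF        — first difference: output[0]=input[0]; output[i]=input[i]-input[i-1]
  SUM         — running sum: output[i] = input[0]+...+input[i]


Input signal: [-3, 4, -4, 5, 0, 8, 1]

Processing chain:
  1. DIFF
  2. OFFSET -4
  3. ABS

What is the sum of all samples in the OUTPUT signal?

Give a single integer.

Answer: 51

Derivation:
Input: [-3, 4, -4, 5, 0, 8, 1]
Stage 1 (DIFF): s[0]=-3, 4--3=7, -4-4=-8, 5--4=9, 0-5=-5, 8-0=8, 1-8=-7 -> [-3, 7, -8, 9, -5, 8, -7]
Stage 2 (OFFSET -4): -3+-4=-7, 7+-4=3, -8+-4=-12, 9+-4=5, -5+-4=-9, 8+-4=4, -7+-4=-11 -> [-7, 3, -12, 5, -9, 4, -11]
Stage 3 (ABS): |-7|=7, |3|=3, |-12|=12, |5|=5, |-9|=9, |4|=4, |-11|=11 -> [7, 3, 12, 5, 9, 4, 11]
Output sum: 51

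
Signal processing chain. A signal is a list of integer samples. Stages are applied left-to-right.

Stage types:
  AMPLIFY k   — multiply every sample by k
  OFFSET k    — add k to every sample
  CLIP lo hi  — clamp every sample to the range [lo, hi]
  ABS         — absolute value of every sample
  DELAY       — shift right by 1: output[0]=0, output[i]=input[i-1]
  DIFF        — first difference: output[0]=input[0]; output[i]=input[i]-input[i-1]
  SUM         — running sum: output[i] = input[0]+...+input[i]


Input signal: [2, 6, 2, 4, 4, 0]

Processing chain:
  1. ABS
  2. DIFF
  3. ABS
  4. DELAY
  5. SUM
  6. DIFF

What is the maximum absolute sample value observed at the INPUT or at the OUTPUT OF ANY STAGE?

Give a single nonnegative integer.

Input: [2, 6, 2, 4, 4, 0] (max |s|=6)
Stage 1 (ABS): |2|=2, |6|=6, |2|=2, |4|=4, |4|=4, |0|=0 -> [2, 6, 2, 4, 4, 0] (max |s|=6)
Stage 2 (DIFF): s[0]=2, 6-2=4, 2-6=-4, 4-2=2, 4-4=0, 0-4=-4 -> [2, 4, -4, 2, 0, -4] (max |s|=4)
Stage 3 (ABS): |2|=2, |4|=4, |-4|=4, |2|=2, |0|=0, |-4|=4 -> [2, 4, 4, 2, 0, 4] (max |s|=4)
Stage 4 (DELAY): [0, 2, 4, 4, 2, 0] = [0, 2, 4, 4, 2, 0] -> [0, 2, 4, 4, 2, 0] (max |s|=4)
Stage 5 (SUM): sum[0..0]=0, sum[0..1]=2, sum[0..2]=6, sum[0..3]=10, sum[0..4]=12, sum[0..5]=12 -> [0, 2, 6, 10, 12, 12] (max |s|=12)
Stage 6 (DIFF): s[0]=0, 2-0=2, 6-2=4, 10-6=4, 12-10=2, 12-12=0 -> [0, 2, 4, 4, 2, 0] (max |s|=4)
Overall max amplitude: 12

Answer: 12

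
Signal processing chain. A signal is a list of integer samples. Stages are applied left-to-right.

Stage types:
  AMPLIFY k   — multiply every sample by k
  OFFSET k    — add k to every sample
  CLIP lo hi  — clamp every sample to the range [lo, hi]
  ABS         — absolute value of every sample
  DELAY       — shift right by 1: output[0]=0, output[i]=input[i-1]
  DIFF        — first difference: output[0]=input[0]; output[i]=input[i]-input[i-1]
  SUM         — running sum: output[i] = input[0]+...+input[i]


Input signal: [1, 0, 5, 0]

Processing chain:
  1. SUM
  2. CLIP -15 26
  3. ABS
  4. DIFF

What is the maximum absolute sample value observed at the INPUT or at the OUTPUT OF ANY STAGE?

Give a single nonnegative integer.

Input: [1, 0, 5, 0] (max |s|=5)
Stage 1 (SUM): sum[0..0]=1, sum[0..1]=1, sum[0..2]=6, sum[0..3]=6 -> [1, 1, 6, 6] (max |s|=6)
Stage 2 (CLIP -15 26): clip(1,-15,26)=1, clip(1,-15,26)=1, clip(6,-15,26)=6, clip(6,-15,26)=6 -> [1, 1, 6, 6] (max |s|=6)
Stage 3 (ABS): |1|=1, |1|=1, |6|=6, |6|=6 -> [1, 1, 6, 6] (max |s|=6)
Stage 4 (DIFF): s[0]=1, 1-1=0, 6-1=5, 6-6=0 -> [1, 0, 5, 0] (max |s|=5)
Overall max amplitude: 6

Answer: 6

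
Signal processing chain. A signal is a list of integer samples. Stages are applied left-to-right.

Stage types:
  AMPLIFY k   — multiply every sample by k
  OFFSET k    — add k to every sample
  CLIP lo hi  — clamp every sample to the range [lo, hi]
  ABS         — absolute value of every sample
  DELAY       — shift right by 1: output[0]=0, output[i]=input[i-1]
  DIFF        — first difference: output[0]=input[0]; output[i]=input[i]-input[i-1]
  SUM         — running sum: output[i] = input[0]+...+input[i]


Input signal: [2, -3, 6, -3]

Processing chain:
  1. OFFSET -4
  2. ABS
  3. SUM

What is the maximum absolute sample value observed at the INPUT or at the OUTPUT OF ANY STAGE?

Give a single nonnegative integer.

Answer: 18

Derivation:
Input: [2, -3, 6, -3] (max |s|=6)
Stage 1 (OFFSET -4): 2+-4=-2, -3+-4=-7, 6+-4=2, -3+-4=-7 -> [-2, -7, 2, -7] (max |s|=7)
Stage 2 (ABS): |-2|=2, |-7|=7, |2|=2, |-7|=7 -> [2, 7, 2, 7] (max |s|=7)
Stage 3 (SUM): sum[0..0]=2, sum[0..1]=9, sum[0..2]=11, sum[0..3]=18 -> [2, 9, 11, 18] (max |s|=18)
Overall max amplitude: 18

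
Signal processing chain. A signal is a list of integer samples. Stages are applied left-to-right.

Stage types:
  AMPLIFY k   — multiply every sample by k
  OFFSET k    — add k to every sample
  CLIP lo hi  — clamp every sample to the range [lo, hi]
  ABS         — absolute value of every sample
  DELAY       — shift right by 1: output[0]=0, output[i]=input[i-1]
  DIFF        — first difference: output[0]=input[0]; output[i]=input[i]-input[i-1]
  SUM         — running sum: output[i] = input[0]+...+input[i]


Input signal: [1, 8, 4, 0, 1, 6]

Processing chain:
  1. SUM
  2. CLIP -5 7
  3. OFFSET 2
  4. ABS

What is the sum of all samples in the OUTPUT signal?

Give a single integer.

Input: [1, 8, 4, 0, 1, 6]
Stage 1 (SUM): sum[0..0]=1, sum[0..1]=9, sum[0..2]=13, sum[0..3]=13, sum[0..4]=14, sum[0..5]=20 -> [1, 9, 13, 13, 14, 20]
Stage 2 (CLIP -5 7): clip(1,-5,7)=1, clip(9,-5,7)=7, clip(13,-5,7)=7, clip(13,-5,7)=7, clip(14,-5,7)=7, clip(20,-5,7)=7 -> [1, 7, 7, 7, 7, 7]
Stage 3 (OFFSET 2): 1+2=3, 7+2=9, 7+2=9, 7+2=9, 7+2=9, 7+2=9 -> [3, 9, 9, 9, 9, 9]
Stage 4 (ABS): |3|=3, |9|=9, |9|=9, |9|=9, |9|=9, |9|=9 -> [3, 9, 9, 9, 9, 9]
Output sum: 48

Answer: 48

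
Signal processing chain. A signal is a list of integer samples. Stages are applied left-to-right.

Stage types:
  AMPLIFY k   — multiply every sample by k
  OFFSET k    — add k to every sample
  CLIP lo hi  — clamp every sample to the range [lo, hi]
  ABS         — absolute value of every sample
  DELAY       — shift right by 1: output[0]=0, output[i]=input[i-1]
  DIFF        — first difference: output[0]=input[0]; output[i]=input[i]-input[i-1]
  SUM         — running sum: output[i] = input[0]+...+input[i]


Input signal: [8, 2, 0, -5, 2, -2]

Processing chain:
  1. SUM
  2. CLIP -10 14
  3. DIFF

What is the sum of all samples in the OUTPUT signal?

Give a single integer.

Input: [8, 2, 0, -5, 2, -2]
Stage 1 (SUM): sum[0..0]=8, sum[0..1]=10, sum[0..2]=10, sum[0..3]=5, sum[0..4]=7, sum[0..5]=5 -> [8, 10, 10, 5, 7, 5]
Stage 2 (CLIP -10 14): clip(8,-10,14)=8, clip(10,-10,14)=10, clip(10,-10,14)=10, clip(5,-10,14)=5, clip(7,-10,14)=7, clip(5,-10,14)=5 -> [8, 10, 10, 5, 7, 5]
Stage 3 (DIFF): s[0]=8, 10-8=2, 10-10=0, 5-10=-5, 7-5=2, 5-7=-2 -> [8, 2, 0, -5, 2, -2]
Output sum: 5

Answer: 5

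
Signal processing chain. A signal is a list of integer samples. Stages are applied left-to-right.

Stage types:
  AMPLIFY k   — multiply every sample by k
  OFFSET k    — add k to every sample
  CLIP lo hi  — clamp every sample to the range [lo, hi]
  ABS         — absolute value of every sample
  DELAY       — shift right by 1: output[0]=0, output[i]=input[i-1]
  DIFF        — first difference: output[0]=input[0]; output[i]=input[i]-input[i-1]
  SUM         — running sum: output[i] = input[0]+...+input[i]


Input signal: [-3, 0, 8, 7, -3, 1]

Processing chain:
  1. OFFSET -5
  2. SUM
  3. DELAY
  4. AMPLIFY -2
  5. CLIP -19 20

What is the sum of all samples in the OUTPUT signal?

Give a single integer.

Input: [-3, 0, 8, 7, -3, 1]
Stage 1 (OFFSET -5): -3+-5=-8, 0+-5=-5, 8+-5=3, 7+-5=2, -3+-5=-8, 1+-5=-4 -> [-8, -5, 3, 2, -8, -4]
Stage 2 (SUM): sum[0..0]=-8, sum[0..1]=-13, sum[0..2]=-10, sum[0..3]=-8, sum[0..4]=-16, sum[0..5]=-20 -> [-8, -13, -10, -8, -16, -20]
Stage 3 (DELAY): [0, -8, -13, -10, -8, -16] = [0, -8, -13, -10, -8, -16] -> [0, -8, -13, -10, -8, -16]
Stage 4 (AMPLIFY -2): 0*-2=0, -8*-2=16, -13*-2=26, -10*-2=20, -8*-2=16, -16*-2=32 -> [0, 16, 26, 20, 16, 32]
Stage 5 (CLIP -19 20): clip(0,-19,20)=0, clip(16,-19,20)=16, clip(26,-19,20)=20, clip(20,-19,20)=20, clip(16,-19,20)=16, clip(32,-19,20)=20 -> [0, 16, 20, 20, 16, 20]
Output sum: 92

Answer: 92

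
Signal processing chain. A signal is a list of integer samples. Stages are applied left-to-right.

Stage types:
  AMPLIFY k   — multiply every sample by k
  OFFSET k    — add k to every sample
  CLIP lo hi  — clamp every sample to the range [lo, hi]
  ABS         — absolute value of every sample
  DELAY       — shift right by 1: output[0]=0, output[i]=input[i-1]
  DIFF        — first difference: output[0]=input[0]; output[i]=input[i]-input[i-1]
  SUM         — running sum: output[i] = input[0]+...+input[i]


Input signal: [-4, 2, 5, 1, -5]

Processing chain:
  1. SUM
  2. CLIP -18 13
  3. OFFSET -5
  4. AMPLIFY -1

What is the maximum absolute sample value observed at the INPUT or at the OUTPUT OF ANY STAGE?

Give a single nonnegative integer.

Answer: 9

Derivation:
Input: [-4, 2, 5, 1, -5] (max |s|=5)
Stage 1 (SUM): sum[0..0]=-4, sum[0..1]=-2, sum[0..2]=3, sum[0..3]=4, sum[0..4]=-1 -> [-4, -2, 3, 4, -1] (max |s|=4)
Stage 2 (CLIP -18 13): clip(-4,-18,13)=-4, clip(-2,-18,13)=-2, clip(3,-18,13)=3, clip(4,-18,13)=4, clip(-1,-18,13)=-1 -> [-4, -2, 3, 4, -1] (max |s|=4)
Stage 3 (OFFSET -5): -4+-5=-9, -2+-5=-7, 3+-5=-2, 4+-5=-1, -1+-5=-6 -> [-9, -7, -2, -1, -6] (max |s|=9)
Stage 4 (AMPLIFY -1): -9*-1=9, -7*-1=7, -2*-1=2, -1*-1=1, -6*-1=6 -> [9, 7, 2, 1, 6] (max |s|=9)
Overall max amplitude: 9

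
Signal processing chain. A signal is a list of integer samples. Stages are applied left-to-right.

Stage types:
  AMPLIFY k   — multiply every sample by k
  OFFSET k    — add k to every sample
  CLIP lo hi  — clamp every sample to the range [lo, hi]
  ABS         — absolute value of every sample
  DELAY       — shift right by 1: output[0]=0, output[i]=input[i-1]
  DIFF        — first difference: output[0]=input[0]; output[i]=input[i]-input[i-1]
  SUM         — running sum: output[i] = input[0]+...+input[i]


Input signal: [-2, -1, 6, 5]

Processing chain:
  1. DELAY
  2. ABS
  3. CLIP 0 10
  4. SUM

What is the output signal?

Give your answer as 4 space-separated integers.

Input: [-2, -1, 6, 5]
Stage 1 (DELAY): [0, -2, -1, 6] = [0, -2, -1, 6] -> [0, -2, -1, 6]
Stage 2 (ABS): |0|=0, |-2|=2, |-1|=1, |6|=6 -> [0, 2, 1, 6]
Stage 3 (CLIP 0 10): clip(0,0,10)=0, clip(2,0,10)=2, clip(1,0,10)=1, clip(6,0,10)=6 -> [0, 2, 1, 6]
Stage 4 (SUM): sum[0..0]=0, sum[0..1]=2, sum[0..2]=3, sum[0..3]=9 -> [0, 2, 3, 9]

Answer: 0 2 3 9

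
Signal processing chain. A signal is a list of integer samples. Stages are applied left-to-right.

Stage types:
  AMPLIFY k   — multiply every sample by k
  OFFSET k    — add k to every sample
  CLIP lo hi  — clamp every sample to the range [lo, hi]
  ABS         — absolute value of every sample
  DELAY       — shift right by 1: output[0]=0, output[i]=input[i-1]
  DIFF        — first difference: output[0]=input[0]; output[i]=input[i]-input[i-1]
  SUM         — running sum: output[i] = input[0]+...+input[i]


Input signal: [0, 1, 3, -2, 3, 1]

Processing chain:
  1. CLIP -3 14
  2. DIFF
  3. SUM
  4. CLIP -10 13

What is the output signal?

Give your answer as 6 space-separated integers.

Input: [0, 1, 3, -2, 3, 1]
Stage 1 (CLIP -3 14): clip(0,-3,14)=0, clip(1,-3,14)=1, clip(3,-3,14)=3, clip(-2,-3,14)=-2, clip(3,-3,14)=3, clip(1,-3,14)=1 -> [0, 1, 3, -2, 3, 1]
Stage 2 (DIFF): s[0]=0, 1-0=1, 3-1=2, -2-3=-5, 3--2=5, 1-3=-2 -> [0, 1, 2, -5, 5, -2]
Stage 3 (SUM): sum[0..0]=0, sum[0..1]=1, sum[0..2]=3, sum[0..3]=-2, sum[0..4]=3, sum[0..5]=1 -> [0, 1, 3, -2, 3, 1]
Stage 4 (CLIP -10 13): clip(0,-10,13)=0, clip(1,-10,13)=1, clip(3,-10,13)=3, clip(-2,-10,13)=-2, clip(3,-10,13)=3, clip(1,-10,13)=1 -> [0, 1, 3, -2, 3, 1]

Answer: 0 1 3 -2 3 1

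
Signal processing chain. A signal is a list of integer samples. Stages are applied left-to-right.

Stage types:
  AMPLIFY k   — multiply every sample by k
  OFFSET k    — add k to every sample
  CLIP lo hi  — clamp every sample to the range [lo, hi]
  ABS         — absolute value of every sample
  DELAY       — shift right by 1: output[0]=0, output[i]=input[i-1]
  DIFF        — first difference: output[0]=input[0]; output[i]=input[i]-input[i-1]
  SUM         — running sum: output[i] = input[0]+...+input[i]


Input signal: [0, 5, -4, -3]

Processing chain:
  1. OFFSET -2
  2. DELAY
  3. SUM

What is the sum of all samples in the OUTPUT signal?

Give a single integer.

Answer: -6

Derivation:
Input: [0, 5, -4, -3]
Stage 1 (OFFSET -2): 0+-2=-2, 5+-2=3, -4+-2=-6, -3+-2=-5 -> [-2, 3, -6, -5]
Stage 2 (DELAY): [0, -2, 3, -6] = [0, -2, 3, -6] -> [0, -2, 3, -6]
Stage 3 (SUM): sum[0..0]=0, sum[0..1]=-2, sum[0..2]=1, sum[0..3]=-5 -> [0, -2, 1, -5]
Output sum: -6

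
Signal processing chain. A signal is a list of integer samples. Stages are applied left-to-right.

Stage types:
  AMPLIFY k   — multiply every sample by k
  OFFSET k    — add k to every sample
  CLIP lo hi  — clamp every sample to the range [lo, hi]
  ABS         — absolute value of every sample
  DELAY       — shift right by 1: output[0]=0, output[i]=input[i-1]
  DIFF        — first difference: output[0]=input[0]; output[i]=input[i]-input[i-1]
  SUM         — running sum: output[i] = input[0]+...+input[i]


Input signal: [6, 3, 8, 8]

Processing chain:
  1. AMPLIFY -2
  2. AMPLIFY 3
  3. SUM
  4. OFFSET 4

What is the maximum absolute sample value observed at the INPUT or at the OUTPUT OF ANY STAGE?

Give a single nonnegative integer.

Input: [6, 3, 8, 8] (max |s|=8)
Stage 1 (AMPLIFY -2): 6*-2=-12, 3*-2=-6, 8*-2=-16, 8*-2=-16 -> [-12, -6, -16, -16] (max |s|=16)
Stage 2 (AMPLIFY 3): -12*3=-36, -6*3=-18, -16*3=-48, -16*3=-48 -> [-36, -18, -48, -48] (max |s|=48)
Stage 3 (SUM): sum[0..0]=-36, sum[0..1]=-54, sum[0..2]=-102, sum[0..3]=-150 -> [-36, -54, -102, -150] (max |s|=150)
Stage 4 (OFFSET 4): -36+4=-32, -54+4=-50, -102+4=-98, -150+4=-146 -> [-32, -50, -98, -146] (max |s|=146)
Overall max amplitude: 150

Answer: 150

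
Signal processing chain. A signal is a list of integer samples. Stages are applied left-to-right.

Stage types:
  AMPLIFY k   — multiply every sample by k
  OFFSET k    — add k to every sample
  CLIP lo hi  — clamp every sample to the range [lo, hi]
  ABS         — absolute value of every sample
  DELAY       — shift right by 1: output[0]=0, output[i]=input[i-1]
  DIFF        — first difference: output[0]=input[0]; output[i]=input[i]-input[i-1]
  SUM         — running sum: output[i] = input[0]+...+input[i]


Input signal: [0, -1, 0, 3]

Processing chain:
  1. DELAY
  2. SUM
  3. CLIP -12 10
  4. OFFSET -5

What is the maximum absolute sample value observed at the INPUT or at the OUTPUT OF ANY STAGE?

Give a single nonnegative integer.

Input: [0, -1, 0, 3] (max |s|=3)
Stage 1 (DELAY): [0, 0, -1, 0] = [0, 0, -1, 0] -> [0, 0, -1, 0] (max |s|=1)
Stage 2 (SUM): sum[0..0]=0, sum[0..1]=0, sum[0..2]=-1, sum[0..3]=-1 -> [0, 0, -1, -1] (max |s|=1)
Stage 3 (CLIP -12 10): clip(0,-12,10)=0, clip(0,-12,10)=0, clip(-1,-12,10)=-1, clip(-1,-12,10)=-1 -> [0, 0, -1, -1] (max |s|=1)
Stage 4 (OFFSET -5): 0+-5=-5, 0+-5=-5, -1+-5=-6, -1+-5=-6 -> [-5, -5, -6, -6] (max |s|=6)
Overall max amplitude: 6

Answer: 6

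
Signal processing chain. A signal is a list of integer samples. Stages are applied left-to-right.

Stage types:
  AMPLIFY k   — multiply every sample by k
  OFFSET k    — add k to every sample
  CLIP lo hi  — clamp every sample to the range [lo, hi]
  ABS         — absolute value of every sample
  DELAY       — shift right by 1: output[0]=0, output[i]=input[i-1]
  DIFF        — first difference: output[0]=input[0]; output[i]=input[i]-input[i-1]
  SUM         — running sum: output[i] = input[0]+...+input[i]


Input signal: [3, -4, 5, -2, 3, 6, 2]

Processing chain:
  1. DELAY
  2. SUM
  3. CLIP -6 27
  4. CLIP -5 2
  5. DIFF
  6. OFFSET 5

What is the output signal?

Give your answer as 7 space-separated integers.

Answer: 5 7 2 8 5 5 5

Derivation:
Input: [3, -4, 5, -2, 3, 6, 2]
Stage 1 (DELAY): [0, 3, -4, 5, -2, 3, 6] = [0, 3, -4, 5, -2, 3, 6] -> [0, 3, -4, 5, -2, 3, 6]
Stage 2 (SUM): sum[0..0]=0, sum[0..1]=3, sum[0..2]=-1, sum[0..3]=4, sum[0..4]=2, sum[0..5]=5, sum[0..6]=11 -> [0, 3, -1, 4, 2, 5, 11]
Stage 3 (CLIP -6 27): clip(0,-6,27)=0, clip(3,-6,27)=3, clip(-1,-6,27)=-1, clip(4,-6,27)=4, clip(2,-6,27)=2, clip(5,-6,27)=5, clip(11,-6,27)=11 -> [0, 3, -1, 4, 2, 5, 11]
Stage 4 (CLIP -5 2): clip(0,-5,2)=0, clip(3,-5,2)=2, clip(-1,-5,2)=-1, clip(4,-5,2)=2, clip(2,-5,2)=2, clip(5,-5,2)=2, clip(11,-5,2)=2 -> [0, 2, -1, 2, 2, 2, 2]
Stage 5 (DIFF): s[0]=0, 2-0=2, -1-2=-3, 2--1=3, 2-2=0, 2-2=0, 2-2=0 -> [0, 2, -3, 3, 0, 0, 0]
Stage 6 (OFFSET 5): 0+5=5, 2+5=7, -3+5=2, 3+5=8, 0+5=5, 0+5=5, 0+5=5 -> [5, 7, 2, 8, 5, 5, 5]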